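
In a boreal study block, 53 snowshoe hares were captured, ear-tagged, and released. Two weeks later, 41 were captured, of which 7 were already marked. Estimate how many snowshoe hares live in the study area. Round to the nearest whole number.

N ≈ 310

N = (53 × 41) / 7 = 2173 / 7 ≈ 310.4 → 310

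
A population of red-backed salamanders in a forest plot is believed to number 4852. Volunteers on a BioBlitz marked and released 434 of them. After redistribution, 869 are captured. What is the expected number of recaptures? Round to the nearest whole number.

expected recaptures ≈ 78

The marked fraction of the population is 434/4852, so in a sample of 869 expect C·(M/N) marked.
E[R] = 434 × 869 / 4852 = 377146 / 4852 ≈ 77.7 → 78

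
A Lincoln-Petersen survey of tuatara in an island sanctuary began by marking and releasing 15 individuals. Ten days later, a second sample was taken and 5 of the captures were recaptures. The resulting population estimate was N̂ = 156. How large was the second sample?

C = 52

From N = M·C/R: C = N·R / M = 156·5 / 15 = 780 / 15 = 52.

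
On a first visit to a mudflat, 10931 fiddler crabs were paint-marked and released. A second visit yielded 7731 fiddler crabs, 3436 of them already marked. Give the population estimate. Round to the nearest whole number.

Lincoln-Petersen assumes M/N = R/C, so N = M·C / R.
N = (10931 × 7731) / 3436 = 84507561 / 3436 ≈ 24594.8 → 24595

N ≈ 24,595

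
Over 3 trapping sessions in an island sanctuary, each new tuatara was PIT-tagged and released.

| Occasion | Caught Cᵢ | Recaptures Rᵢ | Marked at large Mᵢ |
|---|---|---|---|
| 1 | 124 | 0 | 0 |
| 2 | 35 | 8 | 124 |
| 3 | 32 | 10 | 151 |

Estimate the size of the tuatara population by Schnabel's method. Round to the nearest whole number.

Σ MᵢCᵢ = 0·124 + 124·35 + 151·32 = 0 + 4340 + 4832 = 9172
Σ Rᵢ = 0 + 8 + 10 = 18
N̂ = 9172 / 18 ≈ 509.6 → 510

N ≈ 510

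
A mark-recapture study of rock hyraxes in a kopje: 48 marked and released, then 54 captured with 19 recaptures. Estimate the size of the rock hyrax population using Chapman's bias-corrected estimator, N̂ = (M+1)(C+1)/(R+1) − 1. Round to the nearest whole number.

N ≈ 134

N̂ = (48+1)(54+1)/(19+1) − 1 = 49·55/20 − 1
= 2695/20 − 1 ≈ 134.8 − 1 ≈ 133.8 → 134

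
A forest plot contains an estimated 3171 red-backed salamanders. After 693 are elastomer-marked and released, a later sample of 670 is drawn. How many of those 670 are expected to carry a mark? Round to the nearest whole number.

expected recaptures ≈ 146

The marked fraction of the population is 693/3171, so in a sample of 670 expect C·(M/N) marked.
E[R] = 693 × 670 / 3171 = 464310 / 3171 ≈ 146.4 → 146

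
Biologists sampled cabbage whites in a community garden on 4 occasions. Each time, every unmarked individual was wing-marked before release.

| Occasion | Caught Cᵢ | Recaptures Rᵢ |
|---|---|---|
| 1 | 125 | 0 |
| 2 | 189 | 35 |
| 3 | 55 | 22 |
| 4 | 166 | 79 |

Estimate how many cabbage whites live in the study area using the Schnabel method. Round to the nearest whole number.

Marked at large before each occasion: Mᵢ = Σⱼ<ᵢ (Cⱼ − Rⱼ) → M1=0, M2=125, M3=279, M4=312
Σ MᵢCᵢ = 0·125 + 125·189 + 279·55 + 312·166 = 0 + 23625 + 15345 + 51792 = 90762
Σ Rᵢ = 0 + 35 + 22 + 79 = 136
N̂ = 90762 / 136 ≈ 667.4 → 667

N ≈ 667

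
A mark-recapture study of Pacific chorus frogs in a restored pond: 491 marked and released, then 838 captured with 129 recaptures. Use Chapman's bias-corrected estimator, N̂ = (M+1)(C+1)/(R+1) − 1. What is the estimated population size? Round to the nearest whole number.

N ≈ 3174

N̂ = (491+1)(838+1)/(129+1) − 1 = 492·839/130 − 1
= 412788/130 − 1 ≈ 3175.3 − 1 ≈ 3174.3 → 3174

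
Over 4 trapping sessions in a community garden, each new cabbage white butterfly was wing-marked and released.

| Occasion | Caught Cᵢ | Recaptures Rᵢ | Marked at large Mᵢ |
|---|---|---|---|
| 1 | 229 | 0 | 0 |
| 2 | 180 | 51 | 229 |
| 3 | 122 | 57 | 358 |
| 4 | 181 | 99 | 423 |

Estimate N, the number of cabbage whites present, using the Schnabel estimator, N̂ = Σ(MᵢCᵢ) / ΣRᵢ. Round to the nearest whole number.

N ≈ 780

Σ MᵢCᵢ = 0·229 + 229·180 + 358·122 + 423·181 = 0 + 41220 + 43676 + 76563 = 161459
Σ Rᵢ = 0 + 51 + 57 + 99 = 207
N̂ = 161459 / 207 ≈ 780.0 → 780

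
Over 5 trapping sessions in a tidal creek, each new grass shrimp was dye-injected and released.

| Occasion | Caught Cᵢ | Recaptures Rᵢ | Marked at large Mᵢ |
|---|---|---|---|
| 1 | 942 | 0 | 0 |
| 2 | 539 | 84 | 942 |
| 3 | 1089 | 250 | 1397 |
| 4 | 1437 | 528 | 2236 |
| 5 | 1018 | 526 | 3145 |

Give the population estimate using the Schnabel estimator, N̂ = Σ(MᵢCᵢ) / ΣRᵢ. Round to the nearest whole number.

N ≈ 6083

Σ MᵢCᵢ = 0·942 + 942·539 + 1397·1089 + 2236·1437 + 3145·1018 = 0 + 507738 + 1521333 + 3213132 + 3201610 = 8443813
Σ Rᵢ = 0 + 84 + 250 + 528 + 526 = 1388
N̂ = 8443813 / 1388 ≈ 6083.4 → 6083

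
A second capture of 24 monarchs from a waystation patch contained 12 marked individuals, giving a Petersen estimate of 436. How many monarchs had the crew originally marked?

From N = M·C/R: M = N·R / C = 436·12 / 24 = 5232 / 24 = 218.

M = 218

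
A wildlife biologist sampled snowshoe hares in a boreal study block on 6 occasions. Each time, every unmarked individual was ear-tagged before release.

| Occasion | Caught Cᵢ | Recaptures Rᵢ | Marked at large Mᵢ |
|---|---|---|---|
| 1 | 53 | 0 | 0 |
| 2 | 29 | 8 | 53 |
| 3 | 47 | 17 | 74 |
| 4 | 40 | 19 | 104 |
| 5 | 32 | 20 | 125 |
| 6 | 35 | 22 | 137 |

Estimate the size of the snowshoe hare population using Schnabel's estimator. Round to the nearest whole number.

N ≈ 209

Σ MᵢCᵢ = 0·53 + 53·29 + 74·47 + 104·40 + 125·32 + 137·35 = 0 + 1537 + 3478 + 4160 + 4000 + 4795 = 17970
Σ Rᵢ = 0 + 8 + 17 + 19 + 20 + 22 = 86
N̂ = 17970 / 86 ≈ 209.0 → 209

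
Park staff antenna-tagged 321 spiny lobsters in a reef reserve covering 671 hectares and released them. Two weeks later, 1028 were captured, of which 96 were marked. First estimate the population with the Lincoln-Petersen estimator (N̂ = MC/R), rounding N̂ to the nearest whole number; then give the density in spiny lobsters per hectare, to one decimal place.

N̂ = 321·1028/96 = 329988/96 ≈ 3437.4 → 3437
Density = N̂ / area = 3437 / 671 ≈ 5.12 → 5.1 per hectare

density ≈ 5.1 spiny lobsters per hectare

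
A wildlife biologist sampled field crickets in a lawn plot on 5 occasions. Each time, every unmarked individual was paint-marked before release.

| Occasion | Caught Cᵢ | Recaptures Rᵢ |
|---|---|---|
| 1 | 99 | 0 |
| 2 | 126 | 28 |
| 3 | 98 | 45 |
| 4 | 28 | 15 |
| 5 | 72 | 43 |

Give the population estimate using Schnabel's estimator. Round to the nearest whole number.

N ≈ 441

Marked at large before each occasion: Mᵢ = Σⱼ<ᵢ (Cⱼ − Rⱼ) → M1=0, M2=99, M3=197, M4=250, M5=263
Σ MᵢCᵢ = 0·99 + 99·126 + 197·98 + 250·28 + 263·72 = 0 + 12474 + 19306 + 7000 + 18936 = 57716
Σ Rᵢ = 0 + 28 + 45 + 15 + 43 = 131
N̂ = 57716 / 131 ≈ 440.6 → 441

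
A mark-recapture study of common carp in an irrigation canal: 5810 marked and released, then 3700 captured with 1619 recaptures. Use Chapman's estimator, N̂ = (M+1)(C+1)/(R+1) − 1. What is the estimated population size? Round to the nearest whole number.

N ≈ 13,275

N̂ = (5810+1)(3700+1)/(1619+1) − 1 = 5811·3701/1620 − 1
= 21506511/1620 − 1 ≈ 13275.6 − 1 ≈ 13274.6 → 13275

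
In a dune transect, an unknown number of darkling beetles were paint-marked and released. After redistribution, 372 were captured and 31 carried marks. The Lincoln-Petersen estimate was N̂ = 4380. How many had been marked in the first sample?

From N = M·C/R: M = N·R / C = 4380·31 / 372 = 135780 / 372 = 365.

M = 365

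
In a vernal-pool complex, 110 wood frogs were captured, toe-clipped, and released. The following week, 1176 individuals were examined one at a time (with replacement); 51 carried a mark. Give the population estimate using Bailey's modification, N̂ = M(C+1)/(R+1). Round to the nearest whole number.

N̂ = 110·(1176+1)/(51+1) = 110·1177/52 = 129470/52 ≈ 2489.8 → 2490

N ≈ 2490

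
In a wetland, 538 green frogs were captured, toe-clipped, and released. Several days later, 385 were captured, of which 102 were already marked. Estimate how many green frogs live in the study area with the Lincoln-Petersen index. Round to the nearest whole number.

N = (538 × 385) / 102 = 207130 / 102 ≈ 2030.7 → 2031

N ≈ 2031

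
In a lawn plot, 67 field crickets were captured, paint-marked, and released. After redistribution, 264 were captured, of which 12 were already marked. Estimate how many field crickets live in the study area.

N = 1474

The marked fraction in the recapture sample should equal the marked fraction in the population: 12/264 = 67/N.
N = (67 × 264) / 12 = 17688 / 12 = 1474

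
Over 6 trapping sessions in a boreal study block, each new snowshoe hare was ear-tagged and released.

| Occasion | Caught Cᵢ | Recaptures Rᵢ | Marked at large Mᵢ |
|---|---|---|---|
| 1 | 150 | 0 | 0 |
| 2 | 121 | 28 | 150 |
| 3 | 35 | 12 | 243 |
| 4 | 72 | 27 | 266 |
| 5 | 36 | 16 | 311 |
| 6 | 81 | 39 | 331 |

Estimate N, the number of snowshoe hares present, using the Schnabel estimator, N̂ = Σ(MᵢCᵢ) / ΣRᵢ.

N = 687

Σ MᵢCᵢ = 0·150 + 150·121 + 243·35 + 266·72 + 311·36 + 331·81 = 0 + 18150 + 8505 + 19152 + 11196 + 26811 = 83814
Σ Rᵢ = 0 + 28 + 12 + 27 + 16 + 39 = 122
N̂ = 83814 / 122 = 687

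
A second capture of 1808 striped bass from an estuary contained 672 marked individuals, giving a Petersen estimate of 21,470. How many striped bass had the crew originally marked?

From N = M·C/R: M = N·R / C = 21470·672 / 1808 = 14427840 / 1808 = 7980.

M = 7980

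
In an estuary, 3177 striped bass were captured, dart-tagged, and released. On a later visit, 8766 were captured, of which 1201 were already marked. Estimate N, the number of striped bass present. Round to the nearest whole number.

The marked fraction in the recapture sample should equal the marked fraction in the population: 1201/8766 = 3177/N.
N = (3177 × 8766) / 1201 = 27849582 / 1201 ≈ 23188.7 → 23189

N ≈ 23,189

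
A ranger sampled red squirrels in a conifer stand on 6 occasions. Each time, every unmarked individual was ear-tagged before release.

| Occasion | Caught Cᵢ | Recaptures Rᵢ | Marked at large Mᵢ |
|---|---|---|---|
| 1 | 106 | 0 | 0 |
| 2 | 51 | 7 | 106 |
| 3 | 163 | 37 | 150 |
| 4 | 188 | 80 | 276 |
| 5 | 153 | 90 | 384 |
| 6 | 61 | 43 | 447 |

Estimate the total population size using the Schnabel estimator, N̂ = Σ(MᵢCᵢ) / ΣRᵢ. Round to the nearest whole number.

Σ MᵢCᵢ = 0·106 + 106·51 + 150·163 + 276·188 + 384·153 + 447·61 = 0 + 5406 + 24450 + 51888 + 58752 + 27267 = 167763
Σ Rᵢ = 0 + 7 + 37 + 80 + 90 + 43 = 257
N̂ = 167763 / 257 ≈ 652.8 → 653

N ≈ 653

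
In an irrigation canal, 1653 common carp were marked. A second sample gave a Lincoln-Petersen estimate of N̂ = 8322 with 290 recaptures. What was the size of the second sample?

From N = M·C/R: C = N·R / M = 8322·290 / 1653 = 2413380 / 1653 = 1460.

C = 1460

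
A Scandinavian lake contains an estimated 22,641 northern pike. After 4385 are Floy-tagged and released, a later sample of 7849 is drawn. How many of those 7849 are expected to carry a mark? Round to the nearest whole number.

Expected recaptures E[R] = M·C / N.
E[R] = 4385 × 7849 / 22641 = 34417865 / 22641 ≈ 1520.2 → 1520

expected recaptures ≈ 1520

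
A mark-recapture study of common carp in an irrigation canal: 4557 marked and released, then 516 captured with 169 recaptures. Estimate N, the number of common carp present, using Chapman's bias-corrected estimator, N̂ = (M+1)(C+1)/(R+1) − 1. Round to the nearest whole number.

N̂ = (4557+1)(516+1)/(169+1) − 1 = 4558·517/170 − 1
= 2356486/170 − 1 ≈ 13861.7 − 1 ≈ 13860.7 → 13861

N ≈ 13,861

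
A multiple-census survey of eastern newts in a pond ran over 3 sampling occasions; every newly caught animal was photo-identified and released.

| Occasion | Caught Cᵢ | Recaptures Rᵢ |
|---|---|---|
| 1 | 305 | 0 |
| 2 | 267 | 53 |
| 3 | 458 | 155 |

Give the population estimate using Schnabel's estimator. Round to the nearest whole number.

Marked at large before each occasion: Mᵢ = Σⱼ<ᵢ (Cⱼ − Rⱼ) → M1=0, M2=305, M3=519
Σ MᵢCᵢ = 0·305 + 305·267 + 519·458 = 0 + 81435 + 237702 = 319137
Σ Rᵢ = 0 + 53 + 155 = 208
N̂ = 319137 / 208 ≈ 1534.3 → 1534

N ≈ 1534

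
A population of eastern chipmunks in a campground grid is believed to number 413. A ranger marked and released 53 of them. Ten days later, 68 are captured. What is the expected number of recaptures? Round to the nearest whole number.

The marked fraction of the population is 53/413, so in a sample of 68 expect C·(M/N) marked.
E[R] = 53 × 68 / 413 = 3604 / 413 ≈ 8.7 → 9

expected recaptures ≈ 9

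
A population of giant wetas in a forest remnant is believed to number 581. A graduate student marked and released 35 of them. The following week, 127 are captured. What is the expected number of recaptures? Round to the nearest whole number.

The marked fraction of the population is 35/581, so in a sample of 127 expect C·(M/N) marked.
E[R] = 35 × 127 / 581 = 4445 / 581 ≈ 7.7 → 8

expected recaptures ≈ 8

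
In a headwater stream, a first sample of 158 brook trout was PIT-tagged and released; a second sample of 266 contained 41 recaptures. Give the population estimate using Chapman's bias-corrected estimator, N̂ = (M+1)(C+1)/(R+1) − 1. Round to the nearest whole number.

N ≈ 1010

N̂ = (158+1)(266+1)/(41+1) − 1 = 159·267/42 − 1
= 42453/42 − 1 ≈ 1010.8 − 1 ≈ 1009.8 → 1010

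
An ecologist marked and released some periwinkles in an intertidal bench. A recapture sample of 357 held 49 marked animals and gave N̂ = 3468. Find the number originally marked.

M = 476

From N = M·C/R: M = N·R / C = 3468·49 / 357 = 169932 / 357 = 476.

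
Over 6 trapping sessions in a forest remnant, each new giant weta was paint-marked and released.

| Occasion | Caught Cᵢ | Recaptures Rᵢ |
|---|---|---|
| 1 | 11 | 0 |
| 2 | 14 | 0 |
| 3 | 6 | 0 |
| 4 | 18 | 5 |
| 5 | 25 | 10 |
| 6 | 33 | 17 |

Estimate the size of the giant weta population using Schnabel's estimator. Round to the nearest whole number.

Marked at large before each occasion: Mᵢ = Σⱼ<ᵢ (Cⱼ − Rⱼ) → M1=0, M2=11, M3=25, M4=31, M5=44, M6=59
Σ MᵢCᵢ = 0·11 + 11·14 + 25·6 + 31·18 + 44·25 + 59·33 = 0 + 154 + 150 + 558 + 1100 + 1947 = 3909
Σ Rᵢ = 0 + 0 + 0 + 5 + 10 + 17 = 32
N̂ = 3909 / 32 ≈ 122.2 → 122

N ≈ 122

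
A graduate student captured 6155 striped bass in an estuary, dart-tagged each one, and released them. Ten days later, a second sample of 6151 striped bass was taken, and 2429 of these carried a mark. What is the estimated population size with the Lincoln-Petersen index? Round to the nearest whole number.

N = (6155 × 6151) / 2429 = 37859405 / 2429 ≈ 15586.4 → 15586

N ≈ 15,586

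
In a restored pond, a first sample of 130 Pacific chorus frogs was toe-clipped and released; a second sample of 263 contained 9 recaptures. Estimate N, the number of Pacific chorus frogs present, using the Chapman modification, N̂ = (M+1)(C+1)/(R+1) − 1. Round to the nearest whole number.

N̂ = (130+1)(263+1)/(9+1) − 1 = 131·264/10 − 1
= 34584/10 − 1 ≈ 3458.4 − 1 ≈ 3457.4 → 3457

N ≈ 3457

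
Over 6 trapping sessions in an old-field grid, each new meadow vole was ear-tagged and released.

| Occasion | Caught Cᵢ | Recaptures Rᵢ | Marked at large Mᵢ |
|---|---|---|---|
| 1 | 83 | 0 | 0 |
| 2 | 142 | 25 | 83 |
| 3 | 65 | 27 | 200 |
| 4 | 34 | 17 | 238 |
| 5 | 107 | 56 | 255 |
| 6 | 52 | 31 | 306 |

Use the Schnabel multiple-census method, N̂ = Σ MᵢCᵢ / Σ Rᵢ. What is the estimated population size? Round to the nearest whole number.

N ≈ 488

Σ MᵢCᵢ = 0·83 + 83·142 + 200·65 + 238·34 + 255·107 + 306·52 = 0 + 11786 + 13000 + 8092 + 27285 + 15912 = 76075
Σ Rᵢ = 0 + 25 + 27 + 17 + 56 + 31 = 156
N̂ = 76075 / 156 ≈ 487.7 → 488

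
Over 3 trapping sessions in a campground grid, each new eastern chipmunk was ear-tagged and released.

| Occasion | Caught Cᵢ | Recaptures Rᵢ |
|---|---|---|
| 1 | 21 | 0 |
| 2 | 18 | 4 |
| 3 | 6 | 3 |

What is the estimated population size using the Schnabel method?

N = 84

Marked at large before each occasion: Mᵢ = Σⱼ<ᵢ (Cⱼ − Rⱼ) → M1=0, M2=21, M3=35
Σ MᵢCᵢ = 0·21 + 21·18 + 35·6 = 0 + 378 + 210 = 588
Σ Rᵢ = 0 + 4 + 3 = 7
N̂ = 588 / 7 = 84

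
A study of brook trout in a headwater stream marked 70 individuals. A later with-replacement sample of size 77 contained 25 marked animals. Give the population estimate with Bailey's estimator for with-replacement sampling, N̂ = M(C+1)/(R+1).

N̂ = 70·(77+1)/(25+1) = 70·78/26 = 5460/26 = 210

N = 210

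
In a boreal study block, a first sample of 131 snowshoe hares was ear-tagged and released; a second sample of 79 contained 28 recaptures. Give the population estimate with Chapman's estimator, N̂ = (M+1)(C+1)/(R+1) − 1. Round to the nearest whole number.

N̂ = (131+1)(79+1)/(28+1) − 1 = 132·80/29 − 1
= 10560/29 − 1 ≈ 364.1 − 1 ≈ 363.1 → 363

N ≈ 363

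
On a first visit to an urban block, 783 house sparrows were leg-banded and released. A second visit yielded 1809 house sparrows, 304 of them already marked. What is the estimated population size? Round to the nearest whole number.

Lincoln-Petersen assumes M/N = R/C, so N = M·C / R.
N = (783 × 1809) / 304 = 1416447 / 304 ≈ 4659.4 → 4659

N ≈ 4659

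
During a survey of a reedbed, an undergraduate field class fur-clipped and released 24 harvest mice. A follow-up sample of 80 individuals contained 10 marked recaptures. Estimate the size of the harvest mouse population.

N = 192

N = (24 × 80) / 10 = 1920 / 10 = 192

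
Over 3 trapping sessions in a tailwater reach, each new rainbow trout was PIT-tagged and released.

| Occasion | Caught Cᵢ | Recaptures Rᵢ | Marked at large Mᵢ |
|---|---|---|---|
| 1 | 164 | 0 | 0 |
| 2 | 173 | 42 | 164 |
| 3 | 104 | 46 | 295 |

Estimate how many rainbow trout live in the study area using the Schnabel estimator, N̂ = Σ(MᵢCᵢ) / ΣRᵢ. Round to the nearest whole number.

N ≈ 671

Σ MᵢCᵢ = 0·164 + 164·173 + 295·104 = 0 + 28372 + 30680 = 59052
Σ Rᵢ = 0 + 42 + 46 = 88
N̂ = 59052 / 88 ≈ 671.0 → 671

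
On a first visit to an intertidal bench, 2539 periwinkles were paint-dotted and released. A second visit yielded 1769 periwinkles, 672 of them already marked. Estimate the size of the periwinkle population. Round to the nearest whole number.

The marked fraction in the recapture sample should equal the marked fraction in the population: 672/1769 = 2539/N.
N = (2539 × 1769) / 672 = 4491491 / 672 ≈ 6683.8 → 6684

N ≈ 6684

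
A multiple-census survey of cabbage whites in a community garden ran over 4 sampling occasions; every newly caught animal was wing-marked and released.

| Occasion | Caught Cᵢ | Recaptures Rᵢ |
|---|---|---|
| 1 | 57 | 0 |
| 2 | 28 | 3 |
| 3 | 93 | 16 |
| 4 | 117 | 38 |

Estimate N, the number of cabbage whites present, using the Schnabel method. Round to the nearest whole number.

N ≈ 488

Marked at large before each occasion: Mᵢ = Σⱼ<ᵢ (Cⱼ − Rⱼ) → M1=0, M2=57, M3=82, M4=159
Σ MᵢCᵢ = 0·57 + 57·28 + 82·93 + 159·117 = 0 + 1596 + 7626 + 18603 = 27825
Σ Rᵢ = 0 + 3 + 16 + 38 = 57
N̂ = 27825 / 57 ≈ 488.2 → 488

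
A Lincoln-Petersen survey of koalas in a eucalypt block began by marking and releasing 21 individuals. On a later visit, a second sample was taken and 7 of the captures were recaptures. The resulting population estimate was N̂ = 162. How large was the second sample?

From N = M·C/R: C = N·R / M = 162·7 / 21 = 1134 / 21 = 54.

C = 54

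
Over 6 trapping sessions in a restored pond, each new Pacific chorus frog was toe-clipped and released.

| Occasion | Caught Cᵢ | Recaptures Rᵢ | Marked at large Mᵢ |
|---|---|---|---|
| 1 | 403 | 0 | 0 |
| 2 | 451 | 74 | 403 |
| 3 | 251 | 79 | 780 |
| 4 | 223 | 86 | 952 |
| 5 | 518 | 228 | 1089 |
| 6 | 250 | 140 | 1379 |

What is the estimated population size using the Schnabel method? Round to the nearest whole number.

Σ MᵢCᵢ = 0·403 + 403·451 + 780·251 + 952·223 + 1089·518 + 1379·250 = 0 + 181753 + 195780 + 212296 + 564102 + 344750 = 1498681
Σ Rᵢ = 0 + 74 + 79 + 86 + 228 + 140 = 607
N̂ = 1498681 / 607 ≈ 2469.0 → 2469

N ≈ 2469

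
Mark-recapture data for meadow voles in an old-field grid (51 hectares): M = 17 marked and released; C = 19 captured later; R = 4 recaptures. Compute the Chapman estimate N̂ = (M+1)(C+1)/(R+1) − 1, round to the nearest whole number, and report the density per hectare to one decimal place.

density ≈ 1.4 meadow voles per hectare

N̂ = 18·20/5 − 1 = 360/5 − 1 = 71
Density = N̂ / area = 71 / 51 ≈ 1.39 → 1.4 per hectare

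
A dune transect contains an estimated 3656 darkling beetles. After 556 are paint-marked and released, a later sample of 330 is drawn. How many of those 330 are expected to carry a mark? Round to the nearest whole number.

Expected recaptures E[R] = M·C / N.
E[R] = 556 × 330 / 3656 = 183480 / 3656 ≈ 50.2 → 50

expected recaptures ≈ 50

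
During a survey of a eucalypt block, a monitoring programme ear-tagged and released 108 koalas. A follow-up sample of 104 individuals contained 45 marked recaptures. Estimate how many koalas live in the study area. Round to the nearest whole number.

N ≈ 250

N = (108 × 104) / 45 = 11232 / 45 ≈ 249.6 → 250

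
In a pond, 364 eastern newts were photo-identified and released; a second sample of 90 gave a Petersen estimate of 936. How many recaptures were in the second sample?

R = 35

From N = M·C/R: R = M·C / N = 364·90 / 936 = 32760 / 936 = 35.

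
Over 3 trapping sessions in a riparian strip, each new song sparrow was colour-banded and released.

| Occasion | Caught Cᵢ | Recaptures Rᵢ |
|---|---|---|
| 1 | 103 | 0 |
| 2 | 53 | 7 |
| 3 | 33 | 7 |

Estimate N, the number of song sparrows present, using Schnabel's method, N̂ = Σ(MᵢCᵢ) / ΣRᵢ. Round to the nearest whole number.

N ≈ 741

Marked at large before each occasion: Mᵢ = Σⱼ<ᵢ (Cⱼ − Rⱼ) → M1=0, M2=103, M3=149
Σ MᵢCᵢ = 0·103 + 103·53 + 149·33 = 0 + 5459 + 4917 = 10376
Σ Rᵢ = 0 + 7 + 7 = 14
N̂ = 10376 / 14 ≈ 741.1 → 741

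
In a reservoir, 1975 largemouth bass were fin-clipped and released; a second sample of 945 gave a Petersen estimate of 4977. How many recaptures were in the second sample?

From N = M·C/R: R = M·C / N = 1975·945 / 4977 = 1866375 / 4977 = 375.

R = 375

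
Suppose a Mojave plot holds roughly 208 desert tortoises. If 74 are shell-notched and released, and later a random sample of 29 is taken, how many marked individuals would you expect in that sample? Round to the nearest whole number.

Expected recaptures E[R] = M·C / N.
E[R] = 74 × 29 / 208 = 2146 / 208 ≈ 10.3 → 10

expected recaptures ≈ 10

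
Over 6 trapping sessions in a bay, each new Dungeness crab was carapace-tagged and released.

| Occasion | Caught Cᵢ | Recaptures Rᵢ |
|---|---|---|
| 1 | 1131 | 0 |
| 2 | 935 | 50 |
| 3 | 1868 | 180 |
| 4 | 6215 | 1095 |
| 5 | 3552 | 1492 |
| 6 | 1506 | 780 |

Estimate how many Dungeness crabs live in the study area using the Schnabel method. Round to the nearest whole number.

N ≈ 21,011

Marked at large before each occasion: Mᵢ = Σⱼ<ᵢ (Cⱼ − Rⱼ) → M1=0, M2=1131, M3=2016, M4=3704, M5=8824, M6=10884
Σ MᵢCᵢ = 0·1131 + 1131·935 + 2016·1868 + 3704·6215 + 8824·3552 + 10884·1506 = 0 + 1057485 + 3765888 + 23020360 + 31342848 + 16391304 = 75577885
Σ Rᵢ = 0 + 50 + 180 + 1095 + 1492 + 780 = 3597
N̂ = 75577885 / 3597 ≈ 21011.4 → 21011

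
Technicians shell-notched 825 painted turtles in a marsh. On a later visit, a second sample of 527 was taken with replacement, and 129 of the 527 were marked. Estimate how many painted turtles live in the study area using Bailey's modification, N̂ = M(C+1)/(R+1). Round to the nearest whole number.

N̂ = 825·(527+1)/(129+1) = 825·528/130 = 435600/130 ≈ 3350.8 → 3351

N ≈ 3351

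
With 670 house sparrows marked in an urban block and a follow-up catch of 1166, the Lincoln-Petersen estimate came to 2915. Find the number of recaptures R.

From N = M·C/R: R = M·C / N = 670·1166 / 2915 = 781220 / 2915 = 268.

R = 268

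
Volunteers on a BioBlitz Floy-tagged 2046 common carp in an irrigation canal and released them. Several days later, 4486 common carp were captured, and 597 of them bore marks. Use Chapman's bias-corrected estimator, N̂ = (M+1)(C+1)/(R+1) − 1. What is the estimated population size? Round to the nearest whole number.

N ≈ 15,358

N̂ = (2046+1)(4486+1)/(597+1) − 1 = 2047·4487/598 − 1
= 9184889/598 − 1 ≈ 15359.3 − 1 ≈ 15358.3 → 15358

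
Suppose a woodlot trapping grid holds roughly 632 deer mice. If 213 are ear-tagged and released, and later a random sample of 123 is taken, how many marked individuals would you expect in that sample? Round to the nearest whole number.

Expected recaptures E[R] = M·C / N.
E[R] = 213 × 123 / 632 = 26199 / 632 ≈ 41.45 → 41

expected recaptures ≈ 41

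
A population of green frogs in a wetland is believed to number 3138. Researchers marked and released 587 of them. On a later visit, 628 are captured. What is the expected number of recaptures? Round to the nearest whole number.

Expected recaptures E[R] = M·C / N.
E[R] = 587 × 628 / 3138 = 368636 / 3138 ≈ 117.47 → 117

expected recaptures ≈ 117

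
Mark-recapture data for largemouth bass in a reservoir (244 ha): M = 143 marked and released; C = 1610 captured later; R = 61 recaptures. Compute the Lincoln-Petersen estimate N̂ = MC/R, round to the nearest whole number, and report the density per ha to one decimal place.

density ≈ 15.5 largemouth bass per ha

N̂ = 143·1610/61 = 230230/61 ≈ 3774.3 → 3774
Density = N̂ / area = 3774 / 244 ≈ 15.47 → 15.5 per ha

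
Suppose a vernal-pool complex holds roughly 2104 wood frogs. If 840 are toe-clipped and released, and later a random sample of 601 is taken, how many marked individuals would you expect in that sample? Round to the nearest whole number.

expected recaptures ≈ 240

The marked fraction of the population is 840/2104, so in a sample of 601 expect C·(M/N) marked.
E[R] = 840 × 601 / 2104 = 504840 / 2104 ≈ 239.9 → 240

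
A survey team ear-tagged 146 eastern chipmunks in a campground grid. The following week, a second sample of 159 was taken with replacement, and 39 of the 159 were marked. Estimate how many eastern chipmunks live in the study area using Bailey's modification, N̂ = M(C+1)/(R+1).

N = 584

N̂ = 146·(159+1)/(39+1) = 146·160/40 = 23360/40 = 584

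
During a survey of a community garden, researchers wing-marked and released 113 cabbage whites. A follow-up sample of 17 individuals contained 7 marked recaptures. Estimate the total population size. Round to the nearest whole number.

N = (113 × 17) / 7 = 1921 / 7 ≈ 274.4 → 274

N ≈ 274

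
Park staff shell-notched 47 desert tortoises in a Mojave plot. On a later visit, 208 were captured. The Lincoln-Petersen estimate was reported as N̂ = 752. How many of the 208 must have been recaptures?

R = 13

From N = M·C/R: R = M·C / N = 47·208 / 752 = 9776 / 752 = 13.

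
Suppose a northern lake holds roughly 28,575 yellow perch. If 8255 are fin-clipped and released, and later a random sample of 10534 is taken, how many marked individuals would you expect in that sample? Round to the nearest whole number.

expected recaptures ≈ 3043

The marked fraction of the population is 8255/28575, so in a sample of 10534 expect C·(M/N) marked.
E[R] = 8255 × 10534 / 28575 = 86958170 / 28575 ≈ 3043.2 → 3043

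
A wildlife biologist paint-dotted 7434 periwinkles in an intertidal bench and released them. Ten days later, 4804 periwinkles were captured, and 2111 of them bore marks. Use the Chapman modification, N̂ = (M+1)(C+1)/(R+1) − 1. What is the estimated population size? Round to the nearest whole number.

N̂ = (7434+1)(4804+1)/(2111+1) − 1 = 7435·4805/2112 − 1
= 35725175/2112 − 1 ≈ 16915.3 − 1 ≈ 16914.3 → 16914

N ≈ 16,914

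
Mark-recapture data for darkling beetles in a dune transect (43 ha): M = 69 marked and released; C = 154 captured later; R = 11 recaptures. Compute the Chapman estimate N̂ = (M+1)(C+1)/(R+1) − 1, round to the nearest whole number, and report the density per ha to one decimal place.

density ≈ 21.0 darkling beetles per ha

N̂ = 70·155/12 − 1 = 10850/12 − 1 ≈ 903.2 → 903
Density = N̂ / area = 903 / 43 = 21.0 per ha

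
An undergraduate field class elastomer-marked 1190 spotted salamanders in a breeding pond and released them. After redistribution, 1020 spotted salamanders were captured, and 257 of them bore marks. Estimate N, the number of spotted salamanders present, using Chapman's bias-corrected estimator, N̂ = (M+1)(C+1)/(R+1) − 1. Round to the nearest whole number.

N̂ = (1190+1)(1020+1)/(257+1) − 1 = 1191·1021/258 − 1
= 1216011/258 − 1 ≈ 4713.2 − 1 ≈ 4712.2 → 4712

N ≈ 4712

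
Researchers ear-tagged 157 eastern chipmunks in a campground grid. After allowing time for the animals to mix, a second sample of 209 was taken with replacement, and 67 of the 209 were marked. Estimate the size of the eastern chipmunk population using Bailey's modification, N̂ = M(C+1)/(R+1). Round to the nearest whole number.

N̂ = 157·(209+1)/(67+1) = 157·210/68 = 32970/68 ≈ 484.9 → 485

N ≈ 485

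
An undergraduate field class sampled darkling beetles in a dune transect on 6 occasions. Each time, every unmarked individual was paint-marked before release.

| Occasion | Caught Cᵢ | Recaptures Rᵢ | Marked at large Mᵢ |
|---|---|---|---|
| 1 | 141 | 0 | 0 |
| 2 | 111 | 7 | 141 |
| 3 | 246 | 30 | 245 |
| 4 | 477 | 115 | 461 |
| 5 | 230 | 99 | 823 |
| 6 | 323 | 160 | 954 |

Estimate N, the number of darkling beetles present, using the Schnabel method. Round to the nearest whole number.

Σ MᵢCᵢ = 0·141 + 141·111 + 245·246 + 461·477 + 823·230 + 954·323 = 0 + 15651 + 60270 + 219897 + 189290 + 308142 = 793250
Σ Rᵢ = 0 + 7 + 30 + 115 + 99 + 160 = 411
N̂ = 793250 / 411 ≈ 1930.0 → 1930

N ≈ 1930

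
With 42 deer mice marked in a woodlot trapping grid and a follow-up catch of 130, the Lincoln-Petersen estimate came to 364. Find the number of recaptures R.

From N = M·C/R: R = M·C / N = 42·130 / 364 = 5460 / 364 = 15.

R = 15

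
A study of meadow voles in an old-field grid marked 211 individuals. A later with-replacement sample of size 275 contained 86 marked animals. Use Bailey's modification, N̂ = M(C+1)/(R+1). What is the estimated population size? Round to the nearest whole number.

N ≈ 669

N̂ = 211·(275+1)/(86+1) = 211·276/87 = 58236/87 ≈ 669.4 → 669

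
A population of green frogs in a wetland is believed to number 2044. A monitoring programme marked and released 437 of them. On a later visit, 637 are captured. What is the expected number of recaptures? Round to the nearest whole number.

expected recaptures ≈ 136

Expected recaptures E[R] = M·C / N.
E[R] = 437 × 637 / 2044 = 278369 / 2044 ≈ 136.2 → 136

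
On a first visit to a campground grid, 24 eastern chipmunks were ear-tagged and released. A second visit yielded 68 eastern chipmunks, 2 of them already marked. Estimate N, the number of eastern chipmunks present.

N = 816

N = (24 × 68) / 2 = 1632 / 2 = 816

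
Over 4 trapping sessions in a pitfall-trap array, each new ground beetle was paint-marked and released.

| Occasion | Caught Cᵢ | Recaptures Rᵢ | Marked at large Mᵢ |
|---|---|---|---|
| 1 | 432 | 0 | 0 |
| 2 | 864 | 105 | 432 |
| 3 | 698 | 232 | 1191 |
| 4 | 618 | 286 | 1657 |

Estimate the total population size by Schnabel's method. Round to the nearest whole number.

Σ MᵢCᵢ = 0·432 + 432·864 + 1191·698 + 1657·618 = 0 + 373248 + 831318 + 1024026 = 2228592
Σ Rᵢ = 0 + 105 + 232 + 286 = 623
N̂ = 2228592 / 623 ≈ 3577.2 → 3577

N ≈ 3577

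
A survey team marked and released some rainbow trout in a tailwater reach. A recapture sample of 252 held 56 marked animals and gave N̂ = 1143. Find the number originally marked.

M = 254

From N = M·C/R: M = N·R / C = 1143·56 / 252 = 64008 / 252 = 254.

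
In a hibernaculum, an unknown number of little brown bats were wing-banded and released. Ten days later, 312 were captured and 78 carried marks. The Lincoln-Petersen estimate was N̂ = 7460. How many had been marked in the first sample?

M = 1865

From N = M·C/R: M = N·R / C = 7460·78 / 312 = 581880 / 312 = 1865.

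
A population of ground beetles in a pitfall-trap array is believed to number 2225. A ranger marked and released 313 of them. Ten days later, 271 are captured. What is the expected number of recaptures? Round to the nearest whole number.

expected recaptures ≈ 38

The marked fraction of the population is 313/2225, so in a sample of 271 expect C·(M/N) marked.
E[R] = 313 × 271 / 2225 = 84823 / 2225 ≈ 38.1 → 38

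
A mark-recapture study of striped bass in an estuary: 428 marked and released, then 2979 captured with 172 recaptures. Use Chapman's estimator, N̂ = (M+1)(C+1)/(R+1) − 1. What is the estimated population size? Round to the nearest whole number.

N ≈ 7389

N̂ = (428+1)(2979+1)/(172+1) − 1 = 429·2980/173 − 1
= 1278420/173 − 1 ≈ 7389.7 − 1 ≈ 7388.7 → 7389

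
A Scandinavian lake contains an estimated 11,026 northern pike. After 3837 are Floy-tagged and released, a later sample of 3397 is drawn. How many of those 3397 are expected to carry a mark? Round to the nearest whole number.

The marked fraction of the population is 3837/11026, so in a sample of 3397 expect C·(M/N) marked.
E[R] = 3837 × 3397 / 11026 = 13034289 / 11026 ≈ 1182.1 → 1182

expected recaptures ≈ 1182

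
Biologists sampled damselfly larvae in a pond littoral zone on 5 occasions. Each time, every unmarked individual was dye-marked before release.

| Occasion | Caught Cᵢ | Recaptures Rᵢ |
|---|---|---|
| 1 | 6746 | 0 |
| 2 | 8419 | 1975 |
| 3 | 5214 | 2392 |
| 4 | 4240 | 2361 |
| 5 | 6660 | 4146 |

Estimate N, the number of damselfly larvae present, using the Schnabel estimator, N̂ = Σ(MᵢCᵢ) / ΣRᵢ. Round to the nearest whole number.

Marked at large before each occasion: Mᵢ = Σⱼ<ᵢ (Cⱼ − Rⱼ) → M1=0, M2=6746, M3=13190, M4=16012, M5=17891
Σ MᵢCᵢ = 0·6746 + 6746·8419 + 13190·5214 + 16012·4240 + 17891·6660 = 0 + 56794574 + 68772660 + 67890880 + 119154060 = 312612174
Σ Rᵢ = 0 + 1975 + 2392 + 2361 + 4146 = 10874
N̂ = 312612174 / 10874 ≈ 28748.6 → 28749

N ≈ 28,749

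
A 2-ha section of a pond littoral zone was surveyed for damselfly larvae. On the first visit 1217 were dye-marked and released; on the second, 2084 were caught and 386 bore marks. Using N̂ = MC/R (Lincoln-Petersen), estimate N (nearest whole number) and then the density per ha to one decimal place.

N̂ = 1217·2084/386 = 2536228/386 ≈ 6570.5 → 6571
Density = N̂ / area = 6571 / 2 ≈ 3285.50 → 3285.5 per ha

density ≈ 3285.5 damselfly larvae per ha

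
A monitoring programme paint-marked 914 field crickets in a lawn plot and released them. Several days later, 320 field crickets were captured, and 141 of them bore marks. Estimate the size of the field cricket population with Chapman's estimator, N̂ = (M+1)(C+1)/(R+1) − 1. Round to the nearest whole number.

N̂ = (914+1)(320+1)/(141+1) − 1 = 915·321/142 − 1
= 293715/142 − 1 ≈ 2068.4 − 1 ≈ 2067.4 → 2067

N ≈ 2067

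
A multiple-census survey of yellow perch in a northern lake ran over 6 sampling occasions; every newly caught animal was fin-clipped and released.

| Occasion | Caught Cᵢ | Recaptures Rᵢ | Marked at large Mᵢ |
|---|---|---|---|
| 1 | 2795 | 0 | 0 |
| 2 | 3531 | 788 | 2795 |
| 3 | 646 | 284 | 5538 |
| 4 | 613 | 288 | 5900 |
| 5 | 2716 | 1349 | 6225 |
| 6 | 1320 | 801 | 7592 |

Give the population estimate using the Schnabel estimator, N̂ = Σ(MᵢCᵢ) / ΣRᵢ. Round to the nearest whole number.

Σ MᵢCᵢ = 0·2795 + 2795·3531 + 5538·646 + 5900·613 + 6225·2716 + 7592·1320 = 0 + 9869145 + 3577548 + 3616700 + 16907100 + 10021440 = 43991933
Σ Rᵢ = 0 + 788 + 284 + 288 + 1349 + 801 = 3510
N̂ = 43991933 / 3510 ≈ 12533.3 → 12533

N ≈ 12,533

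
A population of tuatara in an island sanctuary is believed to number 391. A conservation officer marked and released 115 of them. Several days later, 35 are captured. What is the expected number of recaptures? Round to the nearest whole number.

expected recaptures ≈ 10

Expected recaptures E[R] = M·C / N.
E[R] = 115 × 35 / 391 = 4025 / 391 ≈ 10.3 → 10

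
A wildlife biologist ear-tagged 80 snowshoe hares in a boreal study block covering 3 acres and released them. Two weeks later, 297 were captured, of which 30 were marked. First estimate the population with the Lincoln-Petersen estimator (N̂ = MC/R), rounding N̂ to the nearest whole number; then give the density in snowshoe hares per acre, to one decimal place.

N̂ = 80·297/30 = 23760/30 = 792
Density = N̂ / area = 792 / 3 = 264.0 per acre

density ≈ 264.0 snowshoe hares per acre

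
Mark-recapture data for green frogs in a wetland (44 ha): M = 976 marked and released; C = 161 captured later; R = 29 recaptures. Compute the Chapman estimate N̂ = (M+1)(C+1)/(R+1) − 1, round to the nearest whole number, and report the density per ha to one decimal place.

N̂ = 977·162/30 − 1 = 158274/30 − 1 ≈ 5274.8 → 5275
Density = N̂ / area = 5275 / 44 ≈ 119.89 → 119.9 per ha

density ≈ 119.9 green frogs per ha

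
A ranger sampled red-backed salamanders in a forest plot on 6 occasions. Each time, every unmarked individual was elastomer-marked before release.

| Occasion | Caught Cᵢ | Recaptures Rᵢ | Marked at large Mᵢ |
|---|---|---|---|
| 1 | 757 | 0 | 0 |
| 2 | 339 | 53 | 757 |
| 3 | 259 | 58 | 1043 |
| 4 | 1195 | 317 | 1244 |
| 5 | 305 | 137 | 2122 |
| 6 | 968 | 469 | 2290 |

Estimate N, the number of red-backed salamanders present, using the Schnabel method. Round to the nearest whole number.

N ≈ 4717

Σ MᵢCᵢ = 0·757 + 757·339 + 1043·259 + 1244·1195 + 2122·305 + 2290·968 = 0 + 256623 + 270137 + 1486580 + 647210 + 2216720 = 4877270
Σ Rᵢ = 0 + 53 + 58 + 317 + 137 + 469 = 1034
N̂ = 4877270 / 1034 ≈ 4716.9 → 4717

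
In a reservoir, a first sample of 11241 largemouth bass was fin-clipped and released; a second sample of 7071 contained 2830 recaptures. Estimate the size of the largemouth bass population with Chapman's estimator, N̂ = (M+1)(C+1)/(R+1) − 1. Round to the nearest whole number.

N ≈ 28,082

N̂ = (11241+1)(7071+1)/(2830+1) − 1 = 11242·7072/2831 − 1
= 79503424/2831 − 1 ≈ 28083.2 − 1 ≈ 28082.2 → 28082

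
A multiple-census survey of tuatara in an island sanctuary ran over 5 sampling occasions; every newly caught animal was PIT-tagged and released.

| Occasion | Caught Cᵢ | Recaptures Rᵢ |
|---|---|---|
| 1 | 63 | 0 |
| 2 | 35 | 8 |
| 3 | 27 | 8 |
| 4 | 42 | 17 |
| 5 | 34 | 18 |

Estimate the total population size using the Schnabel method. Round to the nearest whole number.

N ≈ 270

Marked at large before each occasion: Mᵢ = Σⱼ<ᵢ (Cⱼ − Rⱼ) → M1=0, M2=63, M3=90, M4=109, M5=134
Σ MᵢCᵢ = 0·63 + 63·35 + 90·27 + 109·42 + 134·34 = 0 + 2205 + 2430 + 4578 + 4556 = 13769
Σ Rᵢ = 0 + 8 + 8 + 17 + 18 = 51
N̂ = 13769 / 51 ≈ 270.0 → 270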